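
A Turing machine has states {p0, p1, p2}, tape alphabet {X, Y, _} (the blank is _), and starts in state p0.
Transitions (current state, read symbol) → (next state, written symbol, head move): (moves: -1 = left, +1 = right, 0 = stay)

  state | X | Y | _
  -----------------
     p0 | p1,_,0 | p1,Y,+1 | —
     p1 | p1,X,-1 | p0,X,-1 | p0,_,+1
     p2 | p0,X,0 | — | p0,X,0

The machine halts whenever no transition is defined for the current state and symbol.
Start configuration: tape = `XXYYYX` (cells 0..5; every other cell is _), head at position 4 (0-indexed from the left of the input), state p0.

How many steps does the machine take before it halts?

state=p0 head=4 tape=XXYY[Y]X_   (p0,Y)→(p1,Y,+1)
state=p1 head=5 tape=XXYYY[X]_   (p1,X)→(p1,X,-1)
state=p1 head=4 tape=XXYY[Y]X_   (p1,Y)→(p0,X,-1)
state=p0 head=3 tape=XXY[Y]XX_   (p0,Y)→(p1,Y,+1)
state=p1 head=4 tape=XXYY[X]X_   (p1,X)→(p1,X,-1)
state=p1 head=3 tape=XXY[Y]XX_   (p1,Y)→(p0,X,-1)
state=p0 head=2 tape=XX[Y]XXX_   (p0,Y)→(p1,Y,+1)
state=p1 head=3 tape=XXY[X]XX_   (p1,X)→(p1,X,-1)
state=p1 head=2 tape=XX[Y]XXX_   (p1,Y)→(p0,X,-1)
state=p0 head=1 tape=X[X]XXXX_   (p0,X)→(p1,_,0)
state=p1 head=1 tape=X[_]XXXX_   (p1,_)→(p0,_,+1)
state=p0 head=2 tape=X_[X]XXX_   (p0,X)→(p1,_,0)
state=p1 head=2 tape=X_[_]XXX_   (p1,_)→(p0,_,+1)
state=p0 head=3 tape=X__[X]XX_   (p0,X)→(p1,_,0)
state=p1 head=3 tape=X__[_]XX_   (p1,_)→(p0,_,+1)
state=p0 head=4 tape=X___[X]X_   (p0,X)→(p1,_,0)
state=p1 head=4 tape=X___[_]X_   (p1,_)→(p0,_,+1)
state=p0 head=5 tape=X____[X]_   (p0,X)→(p1,_,0)
state=p1 head=5 tape=X____[_]_   (p1,_)→(p0,_,+1)
state=p0 head=6 tape=X_____[_]
M halts after 19 transitions.

19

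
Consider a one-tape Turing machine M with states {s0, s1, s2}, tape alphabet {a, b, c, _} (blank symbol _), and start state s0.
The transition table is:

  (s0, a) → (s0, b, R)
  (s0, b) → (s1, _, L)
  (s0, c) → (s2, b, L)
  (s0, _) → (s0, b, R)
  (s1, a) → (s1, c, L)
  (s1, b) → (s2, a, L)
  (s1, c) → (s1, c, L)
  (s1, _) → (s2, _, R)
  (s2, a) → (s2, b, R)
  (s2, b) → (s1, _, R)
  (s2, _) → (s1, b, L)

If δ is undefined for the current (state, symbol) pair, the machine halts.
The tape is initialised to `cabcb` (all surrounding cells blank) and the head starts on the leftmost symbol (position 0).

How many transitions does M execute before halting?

10

s0 | __[c]abcb   read c → write b, move L, go to s2
s2 | _[_]babcb   read _ → write b, move L, go to s1
s1 | [_]bbabcb   read _ → write _, move R, go to s2
s2 | _[b]babcb   read b → write _, move R, go to s1
s1 | __[b]abcb   read b → write a, move L, go to s2
s2 | _[_]aabcb   read _ → write b, move L, go to s1
s1 | [_]baabcb   read _ → write _, move R, go to s2
s2 | _[b]aabcb   read b → write _, move R, go to s1
s1 | __[a]abcb   read a → write c, move L, go to s1
s1 | _[_]cabcb   read _ → write _, move R, go to s2
s2 | __[c]abcb
M halts after 10 transitions.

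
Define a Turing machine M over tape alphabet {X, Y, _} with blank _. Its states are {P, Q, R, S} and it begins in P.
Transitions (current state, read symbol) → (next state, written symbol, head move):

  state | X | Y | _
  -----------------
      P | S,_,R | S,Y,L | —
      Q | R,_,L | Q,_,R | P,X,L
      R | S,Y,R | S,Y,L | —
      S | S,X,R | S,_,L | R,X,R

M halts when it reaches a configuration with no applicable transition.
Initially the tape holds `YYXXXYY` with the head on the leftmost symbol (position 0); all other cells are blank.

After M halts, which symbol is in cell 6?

X

state=P head=0 tape=_[Y]YXXXYY_   (P,Y)→(S,Y,L)
state=S head=-1 tape=[_]YYXXXYY_   (S,_)→(R,X,R)
state=R head=0 tape=X[Y]YXXXYY_   (R,Y)→(S,Y,L)
state=S head=-1 tape=[X]YYXXXYY_   (S,X)→(S,X,R)
state=S head=0 tape=X[Y]YXXXYY_   (S,Y)→(S,_,L)
state=S head=-1 tape=[X]_YXXXYY_   (S,X)→(S,X,R)
state=S head=0 tape=X[_]YXXXYY_   (S,_)→(R,X,R)
state=R head=1 tape=XX[Y]XXXYY_   (R,Y)→(S,Y,L)
state=S head=0 tape=X[X]YXXXYY_   (S,X)→(S,X,R)
state=S head=1 tape=XX[Y]XXXYY_   (S,Y)→(S,_,L)
state=S head=0 tape=X[X]_XXXYY_   (S,X)→(S,X,R)
state=S head=1 tape=XX[_]XXXYY_   (S,_)→(R,X,R)
state=R head=2 tape=XXX[X]XXYY_   (R,X)→(S,Y,R)
state=S head=3 tape=XXXY[X]XYY_   (S,X)→(S,X,R)
state=S head=4 tape=XXXYX[X]YY_   (S,X)→(S,X,R)
state=S head=5 tape=XXXYXX[Y]Y_   (S,Y)→(S,_,L)
state=S head=4 tape=XXXYX[X]_Y_   (S,X)→(S,X,R)
state=S head=5 tape=XXXYXX[_]Y_   (S,_)→(R,X,R)
state=R head=6 tape=XXXYXXX[Y]_   (R,Y)→(S,Y,L)
state=S head=5 tape=XXXYXX[X]Y_   (S,X)→(S,X,R)
state=S head=6 tape=XXXYXXX[Y]_   (S,Y)→(S,_,L)
state=S head=5 tape=XXXYXX[X]__   (S,X)→(S,X,R)
state=S head=6 tape=XXXYXXX[_]_   (S,_)→(R,X,R)
state=R head=7 tape=XXXYXXXX[_]
Cell 6 holds X when M halts.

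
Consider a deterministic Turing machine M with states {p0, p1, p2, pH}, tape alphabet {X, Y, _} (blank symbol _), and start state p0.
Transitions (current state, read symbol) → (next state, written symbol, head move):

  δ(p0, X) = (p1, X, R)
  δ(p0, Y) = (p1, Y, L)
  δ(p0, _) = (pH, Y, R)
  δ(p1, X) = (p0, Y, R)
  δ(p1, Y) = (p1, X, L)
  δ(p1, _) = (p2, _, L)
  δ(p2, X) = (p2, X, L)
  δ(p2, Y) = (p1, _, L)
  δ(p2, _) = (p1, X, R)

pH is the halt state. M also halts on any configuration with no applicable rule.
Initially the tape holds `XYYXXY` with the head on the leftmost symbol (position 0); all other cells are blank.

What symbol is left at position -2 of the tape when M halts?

state=p0 head=0 tape=___[X]YYXXY_   (p0,X)→(p1,X,R)
state=p1 head=1 tape=___X[Y]YXXY_   (p1,Y)→(p1,X,L)
state=p1 head=0 tape=___[X]XYXXY_   (p1,X)→(p0,Y,R)
state=p0 head=1 tape=___Y[X]YXXY_   (p0,X)→(p1,X,R)
state=p1 head=2 tape=___YX[Y]XXY_   (p1,Y)→(p1,X,L)
state=p1 head=1 tape=___Y[X]XXXY_   (p1,X)→(p0,Y,R)
state=p0 head=2 tape=___YY[X]XXY_   (p0,X)→(p1,X,R)
state=p1 head=3 tape=___YYX[X]XY_   (p1,X)→(p0,Y,R)
state=p0 head=4 tape=___YYXY[X]Y_   (p0,X)→(p1,X,R)
state=p1 head=5 tape=___YYXYX[Y]_   (p1,Y)→(p1,X,L)
state=p1 head=4 tape=___YYXY[X]X_   (p1,X)→(p0,Y,R)
state=p0 head=5 tape=___YYXYY[X]_   (p0,X)→(p1,X,R)
state=p1 head=6 tape=___YYXYYX[_]   (p1,_)→(p2,_,L)
state=p2 head=5 tape=___YYXYY[X]_   (p2,X)→(p2,X,L)
state=p2 head=4 tape=___YYXY[Y]X_   (p2,Y)→(p1,_,L)
state=p1 head=3 tape=___YYX[Y]_X_   (p1,Y)→(p1,X,L)
state=p1 head=2 tape=___YY[X]X_X_   (p1,X)→(p0,Y,R)
state=p0 head=3 tape=___YYY[X]_X_   (p0,X)→(p1,X,R)
state=p1 head=4 tape=___YYYX[_]X_   (p1,_)→(p2,_,L)
state=p2 head=3 tape=___YYY[X]_X_   (p2,X)→(p2,X,L)
state=p2 head=2 tape=___YY[Y]X_X_   (p2,Y)→(p1,_,L)
state=p1 head=1 tape=___Y[Y]_X_X_   (p1,Y)→(p1,X,L)
state=p1 head=0 tape=___[Y]X_X_X_   (p1,Y)→(p1,X,L)
state=p1 head=-1 tape=__[_]XX_X_X_   (p1,_)→(p2,_,L)
state=p2 head=-2 tape=_[_]_XX_X_X_   (p2,_)→(p1,X,R)
state=p1 head=-1 tape=_X[_]XX_X_X_   (p1,_)→(p2,_,L)
state=p2 head=-2 tape=_[X]_XX_X_X_   (p2,X)→(p2,X,L)
state=p2 head=-3 tape=[_]X_XX_X_X_   (p2,_)→(p1,X,R)
state=p1 head=-2 tape=X[X]_XX_X_X_   (p1,X)→(p0,Y,R)
state=p0 head=-1 tape=XY[_]XX_X_X_   (p0,_)→(pH,Y,R)
state=pH head=0 tape=XYY[X]X_X_X_
Cell -2 holds Y when M halts.

Y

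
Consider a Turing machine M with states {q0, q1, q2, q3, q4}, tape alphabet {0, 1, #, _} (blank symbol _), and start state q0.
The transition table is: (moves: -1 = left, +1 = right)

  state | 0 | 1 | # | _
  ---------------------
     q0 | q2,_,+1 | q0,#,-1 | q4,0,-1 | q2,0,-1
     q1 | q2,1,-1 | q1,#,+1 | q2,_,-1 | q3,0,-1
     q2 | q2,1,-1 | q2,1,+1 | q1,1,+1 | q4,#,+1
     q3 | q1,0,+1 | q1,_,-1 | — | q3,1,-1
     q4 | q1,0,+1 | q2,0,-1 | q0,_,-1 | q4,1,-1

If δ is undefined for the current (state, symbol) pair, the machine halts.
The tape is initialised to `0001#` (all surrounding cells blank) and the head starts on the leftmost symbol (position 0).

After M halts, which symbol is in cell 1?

1

q0 | [0]001#_   read 0 → write _, move +1, go to q2
q2 | _[0]01#_   read 0 → write 1, move -1, go to q2
q2 | [_]101#_   read _ → write #, move +1, go to q4
q4 | #[1]01#_   read 1 → write 0, move -1, go to q2
q2 | [#]001#_   read # → write 1, move +1, go to q1
q1 | 1[0]01#_   read 0 → write 1, move -1, go to q2
q2 | [1]101#_   read 1 → write 1, move +1, go to q2
q2 | 1[1]01#_   read 1 → write 1, move +1, go to q2
q2 | 11[0]1#_   read 0 → write 1, move -1, go to q2
q2 | 1[1]11#_   read 1 → write 1, move +1, go to q2
q2 | 11[1]1#_   read 1 → write 1, move +1, go to q2
q2 | 111[1]#_   read 1 → write 1, move +1, go to q2
q2 | 1111[#]_   read # → write 1, move +1, go to q1
q1 | 11111[_]   read _ → write 0, move -1, go to q3
q3 | 1111[1]0   read 1 → write _, move -1, go to q1
q1 | 111[1]_0   read 1 → write #, move +1, go to q1
q1 | 111#[_]0   read _ → write 0, move -1, go to q3
q3 | 111[#]00
Cell 1 holds 1 when M halts.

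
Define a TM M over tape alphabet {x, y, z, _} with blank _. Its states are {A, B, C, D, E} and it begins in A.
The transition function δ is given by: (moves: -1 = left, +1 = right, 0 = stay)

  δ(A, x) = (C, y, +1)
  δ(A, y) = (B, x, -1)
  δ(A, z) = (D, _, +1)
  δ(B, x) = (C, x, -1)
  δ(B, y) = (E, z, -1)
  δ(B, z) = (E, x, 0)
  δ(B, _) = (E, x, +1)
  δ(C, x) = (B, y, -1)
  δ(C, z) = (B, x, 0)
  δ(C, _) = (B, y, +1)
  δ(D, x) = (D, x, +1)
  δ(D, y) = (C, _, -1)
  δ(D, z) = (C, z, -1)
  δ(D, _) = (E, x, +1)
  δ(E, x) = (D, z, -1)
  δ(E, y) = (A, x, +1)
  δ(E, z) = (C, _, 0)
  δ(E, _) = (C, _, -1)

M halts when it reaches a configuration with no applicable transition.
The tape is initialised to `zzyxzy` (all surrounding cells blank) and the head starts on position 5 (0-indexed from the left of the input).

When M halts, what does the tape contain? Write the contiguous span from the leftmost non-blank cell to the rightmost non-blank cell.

yx_zyzx

state=A head=5 tape=_zzyxz[y]   (A,y)→(B,x,-1)
state=B head=4 tape=_zzyx[z]x   (B,z)→(E,x,0)
state=E head=4 tape=_zzyx[x]x   (E,x)→(D,z,-1)
state=D head=3 tape=_zzy[x]zx   (D,x)→(D,x,+1)
state=D head=4 tape=_zzyx[z]x   (D,z)→(C,z,-1)
state=C head=3 tape=_zzy[x]zx   (C,x)→(B,y,-1)
state=B head=2 tape=_zz[y]yzx   (B,y)→(E,z,-1)
state=E head=1 tape=_z[z]zyzx   (E,z)→(C,_,0)
state=C head=1 tape=_z[_]zyzx   (C,_)→(B,y,+1)
state=B head=2 tape=_zy[z]yzx   (B,z)→(E,x,0)
state=E head=2 tape=_zy[x]yzx   (E,x)→(D,z,-1)
state=D head=1 tape=_z[y]zyzx   (D,y)→(C,_,-1)
state=C head=0 tape=_[z]_zyzx   (C,z)→(B,x,0)
state=B head=0 tape=_[x]_zyzx   (B,x)→(C,x,-1)
state=C head=-1 tape=[_]x_zyzx   (C,_)→(B,y,+1)
state=B head=0 tape=y[x]_zyzx   (B,x)→(C,x,-1)
state=C head=-1 tape=[y]x_zyzx
The non-blank tape span at halt is yx_zyzx.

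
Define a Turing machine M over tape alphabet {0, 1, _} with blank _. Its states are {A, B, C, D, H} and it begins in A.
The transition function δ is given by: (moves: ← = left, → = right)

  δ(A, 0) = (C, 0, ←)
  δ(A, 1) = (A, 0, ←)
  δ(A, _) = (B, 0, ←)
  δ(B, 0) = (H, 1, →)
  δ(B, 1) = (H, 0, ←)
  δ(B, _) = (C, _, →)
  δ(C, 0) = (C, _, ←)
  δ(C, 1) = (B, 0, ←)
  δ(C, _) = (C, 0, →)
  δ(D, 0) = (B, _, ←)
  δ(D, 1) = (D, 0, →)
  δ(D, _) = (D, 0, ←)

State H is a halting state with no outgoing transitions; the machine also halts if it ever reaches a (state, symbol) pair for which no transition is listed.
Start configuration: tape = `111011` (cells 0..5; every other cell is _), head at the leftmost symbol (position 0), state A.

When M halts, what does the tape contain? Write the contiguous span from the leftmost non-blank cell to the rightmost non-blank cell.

000101011

state=A head=0 tape=___[1]11011   (A,1)→(A,0,←)
state=A head=-1 tape=__[_]011011   (A,_)→(B,0,←)
state=B head=-2 tape=_[_]0011011   (B,_)→(C,_,→)
state=C head=-1 tape=__[0]011011   (C,0)→(C,_,←)
state=C head=-2 tape=_[_]_011011   (C,_)→(C,0,→)
state=C head=-1 tape=_0[_]011011   (C,_)→(C,0,→)
state=C head=0 tape=_00[0]11011   (C,0)→(C,_,←)
state=C head=-1 tape=_0[0]_11011   (C,0)→(C,_,←)
state=C head=-2 tape=_[0]__11011   (C,0)→(C,_,←)
state=C head=-3 tape=[_]___11011   (C,_)→(C,0,→)
state=C head=-2 tape=0[_]__11011   (C,_)→(C,0,→)
state=C head=-1 tape=00[_]_11011   (C,_)→(C,0,→)
state=C head=0 tape=000[_]11011   (C,_)→(C,0,→)
state=C head=1 tape=0000[1]1011   (C,1)→(B,0,←)
state=B head=0 tape=000[0]01011   (B,0)→(H,1,→)
state=H head=1 tape=0001[0]1011
The non-blank tape span at halt is 000101011.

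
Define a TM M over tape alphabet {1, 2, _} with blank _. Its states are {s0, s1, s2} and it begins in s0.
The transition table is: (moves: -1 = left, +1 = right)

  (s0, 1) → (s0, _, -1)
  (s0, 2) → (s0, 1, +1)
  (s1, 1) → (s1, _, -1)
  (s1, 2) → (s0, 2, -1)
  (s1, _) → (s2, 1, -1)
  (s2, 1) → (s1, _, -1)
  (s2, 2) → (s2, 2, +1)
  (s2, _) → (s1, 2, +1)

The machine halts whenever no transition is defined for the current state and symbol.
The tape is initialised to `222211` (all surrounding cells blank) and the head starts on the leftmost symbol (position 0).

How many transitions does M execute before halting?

s0 | _[2]22211   read 2 → write 1, move +1, go to s0
s0 | _1[2]2211   read 2 → write 1, move +1, go to s0
s0 | _11[2]211   read 2 → write 1, move +1, go to s0
s0 | _111[2]11   read 2 → write 1, move +1, go to s0
s0 | _1111[1]1   read 1 → write _, move -1, go to s0
s0 | _111[1]_1   read 1 → write _, move -1, go to s0
s0 | _11[1]__1   read 1 → write _, move -1, go to s0
s0 | _1[1]___1   read 1 → write _, move -1, go to s0
s0 | _[1]____1   read 1 → write _, move -1, go to s0
s0 | [_]_____1
M halts after 9 transitions.

9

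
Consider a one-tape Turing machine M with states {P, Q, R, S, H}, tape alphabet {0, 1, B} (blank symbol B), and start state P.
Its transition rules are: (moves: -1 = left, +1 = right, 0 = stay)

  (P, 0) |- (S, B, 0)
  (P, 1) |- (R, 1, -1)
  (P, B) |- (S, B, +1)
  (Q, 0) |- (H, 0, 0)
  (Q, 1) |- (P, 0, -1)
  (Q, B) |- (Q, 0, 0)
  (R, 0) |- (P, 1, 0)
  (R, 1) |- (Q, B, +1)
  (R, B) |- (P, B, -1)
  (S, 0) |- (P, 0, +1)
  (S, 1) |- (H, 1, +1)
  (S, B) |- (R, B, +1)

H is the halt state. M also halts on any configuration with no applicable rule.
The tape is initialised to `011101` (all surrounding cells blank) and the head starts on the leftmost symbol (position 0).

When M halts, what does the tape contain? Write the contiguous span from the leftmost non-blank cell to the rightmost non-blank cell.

P | [0]11101B   read 0 → write B, move 0, go to S
S | [B]11101B   read B → write B, move +1, go to R
R | B[1]1101B   read 1 → write B, move +1, go to Q
Q | BB[1]101B   read 1 → write 0, move -1, go to P
P | B[B]0101B   read B → write B, move +1, go to S
S | BB[0]101B   read 0 → write 0, move +1, go to P
P | BB0[1]01B   read 1 → write 1, move -1, go to R
R | BB[0]101B   read 0 → write 1, move 0, go to P
P | BB[1]101B   read 1 → write 1, move -1, go to R
R | B[B]1101B   read B → write B, move -1, go to P
P | [B]B1101B   read B → write B, move +1, go to S
S | B[B]1101B   read B → write B, move +1, go to R
R | BB[1]101B   read 1 → write B, move +1, go to Q
Q | BBB[1]01B   read 1 → write 0, move -1, go to P
P | BB[B]001B   read B → write B, move +1, go to S
S | BBB[0]01B   read 0 → write 0, move +1, go to P
P | BBB0[0]1B   read 0 → write B, move 0, go to S
S | BBB0[B]1B   read B → write B, move +1, go to R
R | BBB0B[1]B   read 1 → write B, move +1, go to Q
Q | BBB0BB[B]   read B → write 0, move 0, go to Q
Q | BBB0BB[0]   read 0 → write 0, move 0, go to H
H | BBB0BB[0]
The non-blank tape span at halt is 0BB0.

0BB0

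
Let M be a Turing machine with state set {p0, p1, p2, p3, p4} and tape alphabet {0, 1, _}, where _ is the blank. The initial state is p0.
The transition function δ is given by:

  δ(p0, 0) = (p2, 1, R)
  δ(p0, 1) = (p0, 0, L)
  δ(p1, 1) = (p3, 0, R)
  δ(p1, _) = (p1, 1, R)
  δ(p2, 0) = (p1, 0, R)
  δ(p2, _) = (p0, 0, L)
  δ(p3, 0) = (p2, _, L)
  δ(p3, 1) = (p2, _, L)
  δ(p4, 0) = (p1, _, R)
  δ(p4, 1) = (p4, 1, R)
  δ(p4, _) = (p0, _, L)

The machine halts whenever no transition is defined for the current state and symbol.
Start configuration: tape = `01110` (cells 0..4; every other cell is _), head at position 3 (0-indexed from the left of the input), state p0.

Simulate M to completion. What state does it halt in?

state=p0 head=3 tape=011[1]0   (p0,1)→(p0,0,L)
state=p0 head=2 tape=01[1]00   (p0,1)→(p0,0,L)
state=p0 head=1 tape=0[1]000   (p0,1)→(p0,0,L)
state=p0 head=0 tape=[0]0000   (p0,0)→(p2,1,R)
state=p2 head=1 tape=1[0]000   (p2,0)→(p1,0,R)
state=p1 head=2 tape=10[0]00
No transition is defined for (p1, 0); M halts in state p1.

p1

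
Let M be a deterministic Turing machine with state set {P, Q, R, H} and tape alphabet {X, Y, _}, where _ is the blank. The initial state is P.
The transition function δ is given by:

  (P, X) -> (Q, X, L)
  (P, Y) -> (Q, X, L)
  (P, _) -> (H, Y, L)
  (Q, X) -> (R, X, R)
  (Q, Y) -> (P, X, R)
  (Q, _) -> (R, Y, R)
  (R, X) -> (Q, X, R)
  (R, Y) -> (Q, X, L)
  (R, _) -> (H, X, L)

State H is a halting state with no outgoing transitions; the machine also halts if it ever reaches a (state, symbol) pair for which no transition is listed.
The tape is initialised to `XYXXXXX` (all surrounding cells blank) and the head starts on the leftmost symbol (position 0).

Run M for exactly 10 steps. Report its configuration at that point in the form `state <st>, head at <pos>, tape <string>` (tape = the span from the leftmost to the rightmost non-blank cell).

state R, head at 6, tape YXXXXXXX

state=P head=0 tape=_[X]YXXXXX   (P,X)→(Q,X,L)
state=Q head=-1 tape=[_]XYXXXXX   (Q,_)→(R,Y,R)
state=R head=0 tape=Y[X]YXXXXX   (R,X)→(Q,X,R)
state=Q head=1 tape=YX[Y]XXXXX   (Q,Y)→(P,X,R)
state=P head=2 tape=YXX[X]XXXX   (P,X)→(Q,X,L)
state=Q head=1 tape=YX[X]XXXXX   (Q,X)→(R,X,R)
state=R head=2 tape=YXX[X]XXXX   (R,X)→(Q,X,R)
state=Q head=3 tape=YXXX[X]XXX   (Q,X)→(R,X,R)
state=R head=4 tape=YXXXX[X]XX   (R,X)→(Q,X,R)
state=Q head=5 tape=YXXXXX[X]X   (Q,X)→(R,X,R)
state=R head=6 tape=YXXXXXX[X]
After 10 steps: state R, head at 6, tape YXXXXXXX.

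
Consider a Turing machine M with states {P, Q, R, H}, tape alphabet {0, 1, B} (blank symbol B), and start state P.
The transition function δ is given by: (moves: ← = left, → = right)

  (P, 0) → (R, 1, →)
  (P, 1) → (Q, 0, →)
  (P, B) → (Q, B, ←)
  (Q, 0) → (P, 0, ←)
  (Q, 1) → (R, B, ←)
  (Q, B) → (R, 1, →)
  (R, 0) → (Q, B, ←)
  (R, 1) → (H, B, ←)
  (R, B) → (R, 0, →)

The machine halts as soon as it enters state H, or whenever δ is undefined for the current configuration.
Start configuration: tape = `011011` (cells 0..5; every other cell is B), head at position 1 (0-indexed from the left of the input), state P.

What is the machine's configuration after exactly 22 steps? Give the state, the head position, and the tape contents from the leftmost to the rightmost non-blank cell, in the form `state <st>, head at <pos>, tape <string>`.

P | BBB0[1]1011   read 1 → write 0, move →, go to Q
Q | BBB00[1]011   read 1 → write B, move ←, go to R
R | BBB0[0]B011   read 0 → write B, move ←, go to Q
Q | BBB[0]BB011   read 0 → write 0, move ←, go to P
P | BB[B]0BB011   read B → write B, move ←, go to Q
Q | B[B]B0BB011   read B → write 1, move →, go to R
R | B1[B]0BB011   read B → write 0, move →, go to R
R | B10[0]BB011   read 0 → write B, move ←, go to Q
Q | B1[0]BBB011   read 0 → write 0, move ←, go to P
P | B[1]0BBB011   read 1 → write 0, move →, go to Q
Q | B0[0]BBB011   read 0 → write 0, move ←, go to P
P | B[0]0BBB011   read 0 → write 1, move →, go to R
R | B1[0]BBB011   read 0 → write B, move ←, go to Q
Q | B[1]BBBB011   read 1 → write B, move ←, go to R
R | [B]BBBBB011   read B → write 0, move →, go to R
R | 0[B]BBBB011   read B → write 0, move →, go to R
R | 00[B]BBB011   read B → write 0, move →, go to R
R | 000[B]BB011   read B → write 0, move →, go to R
R | 0000[B]B011   read B → write 0, move →, go to R
R | 00000[B]011   read B → write 0, move →, go to R
R | 000000[0]11   read 0 → write B, move ←, go to Q
Q | 00000[0]B11   read 0 → write 0, move ←, go to P
P | 0000[0]0B11
After 22 steps: state P, head at 1, tape 000000B11.

state P, head at 1, tape 000000B11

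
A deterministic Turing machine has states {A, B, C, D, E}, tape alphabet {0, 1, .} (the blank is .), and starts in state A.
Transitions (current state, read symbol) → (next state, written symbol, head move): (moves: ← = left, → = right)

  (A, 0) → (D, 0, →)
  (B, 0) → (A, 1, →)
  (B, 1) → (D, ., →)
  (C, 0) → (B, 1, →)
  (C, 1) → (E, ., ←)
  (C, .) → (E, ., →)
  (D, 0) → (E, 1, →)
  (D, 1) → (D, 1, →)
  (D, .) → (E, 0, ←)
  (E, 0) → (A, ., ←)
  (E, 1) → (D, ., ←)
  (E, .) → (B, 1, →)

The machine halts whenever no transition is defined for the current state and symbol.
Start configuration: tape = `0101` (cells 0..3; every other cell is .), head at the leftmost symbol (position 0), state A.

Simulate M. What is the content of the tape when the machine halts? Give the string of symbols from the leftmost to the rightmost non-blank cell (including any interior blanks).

state=A head=0 tape=[0]101.   (A,0)→(D,0,→)
state=D head=1 tape=0[1]01.   (D,1)→(D,1,→)
state=D head=2 tape=01[0]1.   (D,0)→(E,1,→)
state=E head=3 tape=011[1].   (E,1)→(D,.,←)
state=D head=2 tape=01[1]..   (D,1)→(D,1,→)
state=D head=3 tape=011[.].   (D,.)→(E,0,←)
state=E head=2 tape=01[1]0.   (E,1)→(D,.,←)
state=D head=1 tape=0[1].0.   (D,1)→(D,1,→)
state=D head=2 tape=01[.]0.   (D,.)→(E,0,←)
state=E head=1 tape=0[1]00.   (E,1)→(D,.,←)
state=D head=0 tape=[0].00.   (D,0)→(E,1,→)
state=E head=1 tape=1[.]00.   (E,.)→(B,1,→)
state=B head=2 tape=11[0]0.   (B,0)→(A,1,→)
state=A head=3 tape=111[0].   (A,0)→(D,0,→)
state=D head=4 tape=1110[.]   (D,.)→(E,0,←)
state=E head=3 tape=111[0]0   (E,0)→(A,.,←)
state=A head=2 tape=11[1].0
The non-blank tape span at halt is 111.0.

111.0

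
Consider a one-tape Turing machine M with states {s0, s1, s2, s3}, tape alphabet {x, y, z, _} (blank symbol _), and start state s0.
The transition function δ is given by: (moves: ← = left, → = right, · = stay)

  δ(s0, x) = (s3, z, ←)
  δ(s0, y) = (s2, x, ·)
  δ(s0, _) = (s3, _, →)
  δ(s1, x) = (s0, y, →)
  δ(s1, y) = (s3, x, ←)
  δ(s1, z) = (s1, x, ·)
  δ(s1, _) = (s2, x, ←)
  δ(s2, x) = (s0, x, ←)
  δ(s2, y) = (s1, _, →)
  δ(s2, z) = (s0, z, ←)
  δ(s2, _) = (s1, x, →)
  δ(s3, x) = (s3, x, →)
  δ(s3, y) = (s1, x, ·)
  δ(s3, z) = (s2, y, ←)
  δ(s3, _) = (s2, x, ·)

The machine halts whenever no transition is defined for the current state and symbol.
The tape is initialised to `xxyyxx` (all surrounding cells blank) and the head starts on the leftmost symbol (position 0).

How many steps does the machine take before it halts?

14

state=s0 head=0 tape=__[x]xyyxx   (s0,x)→(s3,z,←)
state=s3 head=-1 tape=_[_]zxyyxx   (s3,_)→(s2,x,·)
state=s2 head=-1 tape=_[x]zxyyxx   (s2,x)→(s0,x,←)
state=s0 head=-2 tape=[_]xzxyyxx   (s0,_)→(s3,_,→)
state=s3 head=-1 tape=_[x]zxyyxx   (s3,x)→(s3,x,→)
state=s3 head=0 tape=_x[z]xyyxx   (s3,z)→(s2,y,←)
state=s2 head=-1 tape=_[x]yxyyxx   (s2,x)→(s0,x,←)
state=s0 head=-2 tape=[_]xyxyyxx   (s0,_)→(s3,_,→)
state=s3 head=-1 tape=_[x]yxyyxx   (s3,x)→(s3,x,→)
state=s3 head=0 tape=_x[y]xyyxx   (s3,y)→(s1,x,·)
state=s1 head=0 tape=_x[x]xyyxx   (s1,x)→(s0,y,→)
state=s0 head=1 tape=_xy[x]yyxx   (s0,x)→(s3,z,←)
state=s3 head=0 tape=_x[y]zyyxx   (s3,y)→(s1,x,·)
state=s1 head=0 tape=_x[x]zyyxx   (s1,x)→(s0,y,→)
state=s0 head=1 tape=_xy[z]yyxx
M halts after 14 transitions.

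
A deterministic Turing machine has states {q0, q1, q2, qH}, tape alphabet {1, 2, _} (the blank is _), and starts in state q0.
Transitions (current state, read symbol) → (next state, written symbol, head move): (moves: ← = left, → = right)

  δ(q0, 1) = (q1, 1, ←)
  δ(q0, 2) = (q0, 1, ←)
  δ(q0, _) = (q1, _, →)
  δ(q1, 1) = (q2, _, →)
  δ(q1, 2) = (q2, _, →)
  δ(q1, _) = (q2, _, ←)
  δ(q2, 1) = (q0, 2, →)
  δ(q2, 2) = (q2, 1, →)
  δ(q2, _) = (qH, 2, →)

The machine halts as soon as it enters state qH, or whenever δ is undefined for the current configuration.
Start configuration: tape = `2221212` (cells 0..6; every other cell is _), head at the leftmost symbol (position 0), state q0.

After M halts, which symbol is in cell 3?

_

q0 | _[2]221212__   read 2 → write 1, move ←, go to q0
q0 | [_]1221212__   read _ → write _, move →, go to q1
q1 | _[1]221212__   read 1 → write _, move →, go to q2
q2 | __[2]21212__   read 2 → write 1, move →, go to q2
q2 | __1[2]1212__   read 2 → write 1, move →, go to q2
q2 | __11[1]212__   read 1 → write 2, move →, go to q0
q0 | __112[2]12__   read 2 → write 1, move ←, go to q0
q0 | __11[2]112__   read 2 → write 1, move ←, go to q0
q0 | __1[1]1112__   read 1 → write 1, move ←, go to q1
q1 | __[1]11112__   read 1 → write _, move →, go to q2
q2 | ___[1]1112__   read 1 → write 2, move →, go to q0
q0 | ___2[1]112__   read 1 → write 1, move ←, go to q1
q1 | ___[2]1112__   read 2 → write _, move →, go to q2
q2 | ____[1]112__   read 1 → write 2, move →, go to q0
q0 | ____2[1]12__   read 1 → write 1, move ←, go to q1
q1 | ____[2]112__   read 2 → write _, move →, go to q2
q2 | _____[1]12__   read 1 → write 2, move →, go to q0
q0 | _____2[1]2__   read 1 → write 1, move ←, go to q1
q1 | _____[2]12__   read 2 → write _, move →, go to q2
q2 | ______[1]2__   read 1 → write 2, move →, go to q0
q0 | ______2[2]__   read 2 → write 1, move ←, go to q0
q0 | ______[2]1__   read 2 → write 1, move ←, go to q0
q0 | _____[_]11__   read _ → write _, move →, go to q1
q1 | ______[1]1__   read 1 → write _, move →, go to q2
q2 | _______[1]__   read 1 → write 2, move →, go to q0
q0 | _______2[_]_   read _ → write _, move →, go to q1
q1 | _______2_[_]   read _ → write _, move ←, go to q2
q2 | _______2[_]_   read _ → write 2, move →, go to qH
qH | _______22[_]
Cell 3 holds _ when M halts.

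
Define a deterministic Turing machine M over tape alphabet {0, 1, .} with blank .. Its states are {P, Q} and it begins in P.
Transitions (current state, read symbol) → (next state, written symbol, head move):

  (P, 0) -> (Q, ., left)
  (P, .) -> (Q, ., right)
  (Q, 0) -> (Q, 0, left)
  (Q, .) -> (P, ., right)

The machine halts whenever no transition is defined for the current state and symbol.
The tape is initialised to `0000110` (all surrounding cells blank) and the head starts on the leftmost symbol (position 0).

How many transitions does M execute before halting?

18

P | .[0]000110   read 0 → write ., move left, go to Q
Q | [.].000110   read . → write ., move right, go to P
P | .[.]000110   read . → write ., move right, go to Q
Q | ..[0]00110   read 0 → write 0, move left, go to Q
Q | .[.]000110   read . → write ., move right, go to P
P | ..[0]00110   read 0 → write ., move left, go to Q
Q | .[.].00110   read . → write ., move right, go to P
P | ..[.]00110   read . → write ., move right, go to Q
Q | ...[0]0110   read 0 → write 0, move left, go to Q
Q | ..[.]00110   read . → write ., move right, go to P
P | ...[0]0110   read 0 → write ., move left, go to Q
Q | ..[.].0110   read . → write ., move right, go to P
P | ...[.]0110   read . → write ., move right, go to Q
Q | ....[0]110   read 0 → write 0, move left, go to Q
Q | ...[.]0110   read . → write ., move right, go to P
P | ....[0]110   read 0 → write ., move left, go to Q
Q | ...[.].110   read . → write ., move right, go to P
P | ....[.]110   read . → write ., move right, go to Q
Q | .....[1]10
M halts after 18 transitions.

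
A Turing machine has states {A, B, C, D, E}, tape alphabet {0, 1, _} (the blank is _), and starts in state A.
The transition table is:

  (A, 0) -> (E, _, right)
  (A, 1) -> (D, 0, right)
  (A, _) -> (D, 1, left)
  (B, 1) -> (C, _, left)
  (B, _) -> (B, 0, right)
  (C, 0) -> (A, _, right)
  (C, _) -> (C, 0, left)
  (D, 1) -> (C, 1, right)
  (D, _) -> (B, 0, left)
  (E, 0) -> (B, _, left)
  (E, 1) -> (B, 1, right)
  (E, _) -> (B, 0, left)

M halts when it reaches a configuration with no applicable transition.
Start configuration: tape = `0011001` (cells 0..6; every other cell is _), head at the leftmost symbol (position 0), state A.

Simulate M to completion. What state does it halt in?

state=A head=0 tape=[0]011001   (A,0)→(E,_,right)
state=E head=1 tape=_[0]11001   (E,0)→(B,_,left)
state=B head=0 tape=[_]_11001   (B,_)→(B,0,right)
state=B head=1 tape=0[_]11001   (B,_)→(B,0,right)
state=B head=2 tape=00[1]1001   (B,1)→(C,_,left)
state=C head=1 tape=0[0]_1001   (C,0)→(A,_,right)
state=A head=2 tape=0_[_]1001   (A,_)→(D,1,left)
state=D head=1 tape=0[_]11001   (D,_)→(B,0,left)
state=B head=0 tape=[0]011001
No transition is defined for (B, 0); M halts in state B.

B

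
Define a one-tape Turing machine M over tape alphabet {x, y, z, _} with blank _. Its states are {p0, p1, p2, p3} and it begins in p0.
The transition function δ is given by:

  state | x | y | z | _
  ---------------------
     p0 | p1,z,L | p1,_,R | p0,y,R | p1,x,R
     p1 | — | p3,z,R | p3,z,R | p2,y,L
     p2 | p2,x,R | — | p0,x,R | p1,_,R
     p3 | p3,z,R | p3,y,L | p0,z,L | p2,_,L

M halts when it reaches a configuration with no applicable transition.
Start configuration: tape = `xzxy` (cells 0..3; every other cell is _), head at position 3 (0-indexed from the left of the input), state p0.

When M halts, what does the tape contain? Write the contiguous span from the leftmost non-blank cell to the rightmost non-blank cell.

xzx_xxy

state=p0 head=3 tape=xzx[y]___   (p0,y)→(p1,_,R)
state=p1 head=4 tape=xzx_[_]__   (p1,_)→(p2,y,L)
state=p2 head=3 tape=xzx[_]y__   (p2,_)→(p1,_,R)
state=p1 head=4 tape=xzx_[y]__   (p1,y)→(p3,z,R)
state=p3 head=5 tape=xzx_z[_]_   (p3,_)→(p2,_,L)
state=p2 head=4 tape=xzx_[z]__   (p2,z)→(p0,x,R)
state=p0 head=5 tape=xzx_x[_]_   (p0,_)→(p1,x,R)
state=p1 head=6 tape=xzx_xx[_]   (p1,_)→(p2,y,L)
state=p2 head=5 tape=xzx_x[x]y   (p2,x)→(p2,x,R)
state=p2 head=6 tape=xzx_xx[y]
The non-blank tape span at halt is xzx_xxy.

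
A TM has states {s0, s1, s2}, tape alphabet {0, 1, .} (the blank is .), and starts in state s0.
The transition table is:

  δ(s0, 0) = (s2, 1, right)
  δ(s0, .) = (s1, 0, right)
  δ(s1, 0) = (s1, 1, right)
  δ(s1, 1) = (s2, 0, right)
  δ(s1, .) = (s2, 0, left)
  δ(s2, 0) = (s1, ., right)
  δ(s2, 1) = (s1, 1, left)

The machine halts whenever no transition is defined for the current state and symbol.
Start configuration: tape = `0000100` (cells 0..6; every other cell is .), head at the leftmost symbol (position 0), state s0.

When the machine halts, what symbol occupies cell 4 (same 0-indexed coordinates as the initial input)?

.

s0 | [0]000100..   read 0 → write 1, move right, go to s2
s2 | 1[0]00100..   read 0 → write ., move right, go to s1
s1 | 1.[0]0100..   read 0 → write 1, move right, go to s1
s1 | 1.1[0]100..   read 0 → write 1, move right, go to s1
s1 | 1.11[1]00..   read 1 → write 0, move right, go to s2
s2 | 1.110[0]0..   read 0 → write ., move right, go to s1
s1 | 1.110.[0]..   read 0 → write 1, move right, go to s1
s1 | 1.110.1[.].   read . → write 0, move left, go to s2
s2 | 1.110.[1]0.   read 1 → write 1, move left, go to s1
s1 | 1.110[.]10.   read . → write 0, move left, go to s2
s2 | 1.11[0]010.   read 0 → write ., move right, go to s1
s1 | 1.11.[0]10.   read 0 → write 1, move right, go to s1
s1 | 1.11.1[1]0.   read 1 → write 0, move right, go to s2
s2 | 1.11.10[0].   read 0 → write ., move right, go to s1
s1 | 1.11.10.[.]   read . → write 0, move left, go to s2
s2 | 1.11.10[.]0
Cell 4 holds . when M halts.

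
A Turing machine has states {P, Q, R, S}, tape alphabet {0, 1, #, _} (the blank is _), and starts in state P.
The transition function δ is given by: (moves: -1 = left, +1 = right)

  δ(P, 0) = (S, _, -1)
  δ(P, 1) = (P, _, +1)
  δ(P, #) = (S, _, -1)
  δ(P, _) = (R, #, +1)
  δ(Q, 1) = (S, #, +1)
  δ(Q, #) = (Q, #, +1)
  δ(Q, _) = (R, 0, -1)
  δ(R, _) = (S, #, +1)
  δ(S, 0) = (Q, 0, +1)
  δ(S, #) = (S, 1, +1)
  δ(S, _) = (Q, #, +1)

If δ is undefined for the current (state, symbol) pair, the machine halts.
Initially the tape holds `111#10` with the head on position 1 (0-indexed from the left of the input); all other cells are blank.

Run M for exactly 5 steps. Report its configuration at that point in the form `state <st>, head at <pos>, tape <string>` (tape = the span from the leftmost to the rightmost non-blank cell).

state R, head at 2, tape 1_#010

P | 1[1]1#10   read 1 → write _, move +1, go to P
P | 1_[1]#10   read 1 → write _, move +1, go to P
P | 1__[#]10   read # → write _, move -1, go to S
S | 1_[_]_10   read _ → write #, move +1, go to Q
Q | 1_#[_]10   read _ → write 0, move -1, go to R
R | 1_[#]010
After 5 steps: state R, head at 2, tape 1_#010.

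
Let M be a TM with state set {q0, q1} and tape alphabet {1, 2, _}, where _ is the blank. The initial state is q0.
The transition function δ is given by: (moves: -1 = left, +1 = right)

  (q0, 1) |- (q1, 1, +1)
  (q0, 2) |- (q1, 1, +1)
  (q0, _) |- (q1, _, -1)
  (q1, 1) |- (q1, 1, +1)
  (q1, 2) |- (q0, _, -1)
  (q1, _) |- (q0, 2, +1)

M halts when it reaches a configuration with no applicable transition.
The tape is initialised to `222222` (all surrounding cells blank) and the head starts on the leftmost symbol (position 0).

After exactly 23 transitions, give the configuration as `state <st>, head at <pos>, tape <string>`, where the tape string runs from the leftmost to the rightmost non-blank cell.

state q1, head at 5, tape 12121

state=q0 head=0 tape=[2]22222_   (q0,2)→(q1,1,+1)
state=q1 head=1 tape=1[2]2222_   (q1,2)→(q0,_,-1)
state=q0 head=0 tape=[1]_2222_   (q0,1)→(q1,1,+1)
state=q1 head=1 tape=1[_]2222_   (q1,_)→(q0,2,+1)
state=q0 head=2 tape=12[2]222_   (q0,2)→(q1,1,+1)
state=q1 head=3 tape=121[2]22_   (q1,2)→(q0,_,-1)
state=q0 head=2 tape=12[1]_22_   (q0,1)→(q1,1,+1)
state=q1 head=3 tape=121[_]22_   (q1,_)→(q0,2,+1)
state=q0 head=4 tape=1212[2]2_   (q0,2)→(q1,1,+1)
state=q1 head=5 tape=12121[2]_   (q1,2)→(q0,_,-1)
state=q0 head=4 tape=1212[1]__   (q0,1)→(q1,1,+1)
state=q1 head=5 tape=12121[_]_   (q1,_)→(q0,2,+1)
state=q0 head=6 tape=121212[_]   (q0,_)→(q1,_,-1)
state=q1 head=5 tape=12121[2]_   (q1,2)→(q0,_,-1)
state=q0 head=4 tape=1212[1]__   (q0,1)→(q1,1,+1)
state=q1 head=5 tape=12121[_]_   (q1,_)→(q0,2,+1)
state=q0 head=6 tape=121212[_]   (q0,_)→(q1,_,-1)
state=q1 head=5 tape=12121[2]_   (q1,2)→(q0,_,-1)
state=q0 head=4 tape=1212[1]__   (q0,1)→(q1,1,+1)
state=q1 head=5 tape=12121[_]_   (q1,_)→(q0,2,+1)
state=q0 head=6 tape=121212[_]   (q0,_)→(q1,_,-1)
state=q1 head=5 tape=12121[2]_   (q1,2)→(q0,_,-1)
state=q0 head=4 tape=1212[1]__   (q0,1)→(q1,1,+1)
state=q1 head=5 tape=12121[_]_
After 23 steps: state q1, head at 5, tape 12121.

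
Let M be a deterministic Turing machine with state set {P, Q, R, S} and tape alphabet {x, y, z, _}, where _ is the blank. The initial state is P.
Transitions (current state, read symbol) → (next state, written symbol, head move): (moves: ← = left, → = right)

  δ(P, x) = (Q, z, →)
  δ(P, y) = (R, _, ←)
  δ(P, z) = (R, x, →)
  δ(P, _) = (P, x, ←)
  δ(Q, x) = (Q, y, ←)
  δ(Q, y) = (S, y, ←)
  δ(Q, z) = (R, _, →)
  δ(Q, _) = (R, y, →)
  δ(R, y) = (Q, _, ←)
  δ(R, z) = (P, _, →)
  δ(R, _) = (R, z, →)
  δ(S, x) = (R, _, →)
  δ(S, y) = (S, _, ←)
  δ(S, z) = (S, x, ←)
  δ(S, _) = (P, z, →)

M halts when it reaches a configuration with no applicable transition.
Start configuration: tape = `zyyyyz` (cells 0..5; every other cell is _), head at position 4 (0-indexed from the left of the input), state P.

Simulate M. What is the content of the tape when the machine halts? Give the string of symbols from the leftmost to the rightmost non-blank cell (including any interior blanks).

zy_zzzxxx

state=P head=4 tape=__zyyy[y]z_   (P,y)→(R,_,←)
state=R head=3 tape=__zyy[y]_z_   (R,y)→(Q,_,←)
state=Q head=2 tape=__zy[y]__z_   (Q,y)→(S,y,←)
state=S head=1 tape=__z[y]y__z_   (S,y)→(S,_,←)
state=S head=0 tape=__[z]_y__z_   (S,z)→(S,x,←)
state=S head=-1 tape=_[_]x_y__z_   (S,_)→(P,z,→)
state=P head=0 tape=_z[x]_y__z_   (P,x)→(Q,z,→)
state=Q head=1 tape=_zz[_]y__z_   (Q,_)→(R,y,→)
state=R head=2 tape=_zzy[y]__z_   (R,y)→(Q,_,←)
state=Q head=1 tape=_zz[y]___z_   (Q,y)→(S,y,←)
state=S head=0 tape=_z[z]y___z_   (S,z)→(S,x,←)
state=S head=-1 tape=_[z]xy___z_   (S,z)→(S,x,←)
state=S head=-2 tape=[_]xxy___z_   (S,_)→(P,z,→)
state=P head=-1 tape=z[x]xy___z_   (P,x)→(Q,z,→)
state=Q head=0 tape=zz[x]y___z_   (Q,x)→(Q,y,←)
state=Q head=-1 tape=z[z]yy___z_   (Q,z)→(R,_,→)
state=R head=0 tape=z_[y]y___z_   (R,y)→(Q,_,←)
state=Q head=-1 tape=z[_]_y___z_   (Q,_)→(R,y,→)
state=R head=0 tape=zy[_]y___z_   (R,_)→(R,z,→)
state=R head=1 tape=zyz[y]___z_   (R,y)→(Q,_,←)
state=Q head=0 tape=zy[z]____z_   (Q,z)→(R,_,→)
state=R head=1 tape=zy_[_]___z_   (R,_)→(R,z,→)
state=R head=2 tape=zy_z[_]__z_   (R,_)→(R,z,→)
state=R head=3 tape=zy_zz[_]_z_   (R,_)→(R,z,→)
state=R head=4 tape=zy_zzz[_]z_   (R,_)→(R,z,→)
state=R head=5 tape=zy_zzzz[z]_   (R,z)→(P,_,→)
state=P head=6 tape=zy_zzzz_[_]   (P,_)→(P,x,←)
state=P head=5 tape=zy_zzzz[_]x   (P,_)→(P,x,←)
state=P head=4 tape=zy_zzz[z]xx   (P,z)→(R,x,→)
state=R head=5 tape=zy_zzzx[x]x
The non-blank tape span at halt is zy_zzzxxx.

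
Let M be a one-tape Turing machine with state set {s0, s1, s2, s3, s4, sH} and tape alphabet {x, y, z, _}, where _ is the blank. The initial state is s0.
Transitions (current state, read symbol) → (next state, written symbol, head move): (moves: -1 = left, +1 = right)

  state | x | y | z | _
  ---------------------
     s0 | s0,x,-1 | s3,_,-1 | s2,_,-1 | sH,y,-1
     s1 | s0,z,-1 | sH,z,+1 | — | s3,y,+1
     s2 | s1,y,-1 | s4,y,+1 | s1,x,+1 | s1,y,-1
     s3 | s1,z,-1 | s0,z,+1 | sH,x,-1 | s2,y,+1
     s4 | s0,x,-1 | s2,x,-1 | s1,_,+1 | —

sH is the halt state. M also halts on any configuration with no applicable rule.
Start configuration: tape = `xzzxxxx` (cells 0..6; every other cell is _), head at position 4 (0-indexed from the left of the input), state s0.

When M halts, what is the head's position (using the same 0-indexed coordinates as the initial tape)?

state=s0 head=4 tape=xzzx[x]xx   (s0,x)→(s0,x,-1)
state=s0 head=3 tape=xzz[x]xxx   (s0,x)→(s0,x,-1)
state=s0 head=2 tape=xz[z]xxxx   (s0,z)→(s2,_,-1)
state=s2 head=1 tape=x[z]_xxxx   (s2,z)→(s1,x,+1)
state=s1 head=2 tape=xx[_]xxxx   (s1,_)→(s3,y,+1)
state=s3 head=3 tape=xxy[x]xxx   (s3,x)→(s1,z,-1)
state=s1 head=2 tape=xx[y]zxxx   (s1,y)→(sH,z,+1)
state=sH head=3 tape=xxz[z]xxx
At halt the head is at cell 3.

3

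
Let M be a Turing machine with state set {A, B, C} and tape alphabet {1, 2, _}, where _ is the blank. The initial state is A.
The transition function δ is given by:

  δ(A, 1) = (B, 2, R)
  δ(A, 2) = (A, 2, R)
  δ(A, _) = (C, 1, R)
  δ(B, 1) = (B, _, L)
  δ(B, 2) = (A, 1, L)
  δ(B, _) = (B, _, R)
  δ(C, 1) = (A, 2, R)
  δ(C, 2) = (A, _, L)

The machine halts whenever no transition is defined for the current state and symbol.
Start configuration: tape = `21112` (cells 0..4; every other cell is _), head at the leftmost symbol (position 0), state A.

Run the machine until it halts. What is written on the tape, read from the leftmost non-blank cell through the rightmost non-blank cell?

A | [2]1112__   read 2 → write 2, move R, go to A
A | 2[1]112__   read 1 → write 2, move R, go to B
B | 22[1]12__   read 1 → write _, move L, go to B
B | 2[2]_12__   read 2 → write 1, move L, go to A
A | [2]1_12__   read 2 → write 2, move R, go to A
A | 2[1]_12__   read 1 → write 2, move R, go to B
B | 22[_]12__   read _ → write _, move R, go to B
B | 22_[1]2__   read 1 → write _, move L, go to B
B | 22[_]_2__   read _ → write _, move R, go to B
B | 22_[_]2__   read _ → write _, move R, go to B
B | 22__[2]__   read 2 → write 1, move L, go to A
A | 22_[_]1__   read _ → write 1, move R, go to C
C | 22_1[1]__   read 1 → write 2, move R, go to A
A | 22_12[_]_   read _ → write 1, move R, go to C
C | 22_121[_]
The non-blank tape span at halt is 22_121.

22_121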